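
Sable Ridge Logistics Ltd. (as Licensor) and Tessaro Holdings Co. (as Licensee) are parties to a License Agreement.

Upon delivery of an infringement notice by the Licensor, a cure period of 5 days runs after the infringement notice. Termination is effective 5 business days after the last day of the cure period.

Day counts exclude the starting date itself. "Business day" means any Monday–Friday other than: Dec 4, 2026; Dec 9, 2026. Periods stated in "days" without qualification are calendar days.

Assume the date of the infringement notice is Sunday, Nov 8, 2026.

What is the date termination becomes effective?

Nov 20, 2026

The last day of the cure period: 5 calendar days after Nov 8, 2026 is Nov 13, 2026.
The date termination becomes effective: 5 business days after Friday, Nov 13, 2026, skipping weekends — Nov 16, Nov 17, Nov 18, Nov 19, Nov 20 — lands on Friday, Nov 20, 2026.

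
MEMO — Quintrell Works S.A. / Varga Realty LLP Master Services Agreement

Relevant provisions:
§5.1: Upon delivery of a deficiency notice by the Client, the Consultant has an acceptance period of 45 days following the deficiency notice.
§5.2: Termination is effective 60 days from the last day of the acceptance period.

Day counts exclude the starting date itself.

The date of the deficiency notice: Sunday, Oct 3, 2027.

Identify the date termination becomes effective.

Jan 16, 2028

The last day of the acceptance period: 45 calendar days after Oct 3, 2027 is Nov 17, 2027.
The date termination becomes effective: Nov 17, 2027 + 60 days = Jan 16, 2028.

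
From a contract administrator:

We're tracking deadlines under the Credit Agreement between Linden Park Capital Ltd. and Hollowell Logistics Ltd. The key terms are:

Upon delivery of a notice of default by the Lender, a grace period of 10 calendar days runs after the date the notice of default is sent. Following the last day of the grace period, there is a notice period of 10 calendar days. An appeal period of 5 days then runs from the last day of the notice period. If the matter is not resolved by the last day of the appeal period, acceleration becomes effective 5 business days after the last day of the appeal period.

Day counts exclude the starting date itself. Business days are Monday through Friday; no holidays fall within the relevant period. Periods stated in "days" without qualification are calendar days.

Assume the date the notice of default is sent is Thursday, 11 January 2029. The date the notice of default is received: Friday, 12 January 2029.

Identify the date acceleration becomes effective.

The last day of the grace period: 10 calendar days after 11 January 2029 is 21 January 2029.
The last day of the notice period: 21 January 2029 + 10 days = 31 January 2029.
Adding 5 calendar days to 31 January 2029 gives 5 February 2029, which is the last day of the appeal period.
The date acceleration becomes effective: 5 business days after Monday, 5 February 2029, skipping weekends — Feb 6, Feb 7, Feb 8, Feb 9, Feb 12 — lands on Monday, 12 February 2029.

12 February 2029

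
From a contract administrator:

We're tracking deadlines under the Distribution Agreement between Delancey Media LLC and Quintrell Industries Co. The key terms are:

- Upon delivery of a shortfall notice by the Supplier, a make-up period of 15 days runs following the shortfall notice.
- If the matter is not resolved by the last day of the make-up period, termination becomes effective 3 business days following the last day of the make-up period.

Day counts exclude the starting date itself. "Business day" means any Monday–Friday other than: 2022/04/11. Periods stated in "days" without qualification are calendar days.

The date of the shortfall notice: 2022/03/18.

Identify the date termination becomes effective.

The last day of the make-up period: 2022/03/18 + 15 days = 2022/04/02.
The date termination becomes effective: counting 3 business days from Saturday, 2022/04/02 (Apr 4, Apr 5, Apr 6, skipping weekends) reaches Wednesday, 2022/04/06.

2022/04/06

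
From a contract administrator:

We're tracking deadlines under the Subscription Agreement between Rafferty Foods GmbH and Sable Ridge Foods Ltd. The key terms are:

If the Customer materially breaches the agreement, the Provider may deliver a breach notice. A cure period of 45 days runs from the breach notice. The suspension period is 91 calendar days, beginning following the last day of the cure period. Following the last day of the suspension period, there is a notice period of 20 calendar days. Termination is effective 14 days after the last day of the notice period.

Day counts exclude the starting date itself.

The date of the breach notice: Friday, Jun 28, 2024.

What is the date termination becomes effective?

The last day of the cure period: 45 calendar days after Jun 28, 2024 is Aug 12, 2024.
Adding 91 calendar days to Aug 12, 2024 gives Nov 11, 2024, which is the last day of the suspension period.
The last day of the notice period: 20 calendar days after Nov 11, 2024 is Dec 1, 2024.
The date termination becomes effective: Dec 1, 2024 + 14 days = Dec 15, 2024.

Dec 15, 2024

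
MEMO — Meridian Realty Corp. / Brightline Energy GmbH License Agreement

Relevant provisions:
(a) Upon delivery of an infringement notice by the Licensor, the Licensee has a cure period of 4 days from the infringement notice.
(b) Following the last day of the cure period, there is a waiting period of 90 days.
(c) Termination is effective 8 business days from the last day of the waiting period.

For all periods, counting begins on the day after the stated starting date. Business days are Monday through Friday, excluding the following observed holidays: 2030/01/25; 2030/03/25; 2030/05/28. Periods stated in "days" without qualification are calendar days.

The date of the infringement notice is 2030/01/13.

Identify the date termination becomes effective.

The last day of the cure period: 4 calendar days after 2030/01/13 is 2030/01/17.
The last day of the waiting period: 2030/01/17 + 90 days = 2030/04/17.
The date termination becomes effective: counting 8 business days from Wednesday, 2030/04/17 (Apr 18, Apr 19, Apr 22, Apr 23, Apr 24, Apr 25, Apr 26, Apr 29, skipping weekends) reaches Monday, 2030/04/29.

2030/04/29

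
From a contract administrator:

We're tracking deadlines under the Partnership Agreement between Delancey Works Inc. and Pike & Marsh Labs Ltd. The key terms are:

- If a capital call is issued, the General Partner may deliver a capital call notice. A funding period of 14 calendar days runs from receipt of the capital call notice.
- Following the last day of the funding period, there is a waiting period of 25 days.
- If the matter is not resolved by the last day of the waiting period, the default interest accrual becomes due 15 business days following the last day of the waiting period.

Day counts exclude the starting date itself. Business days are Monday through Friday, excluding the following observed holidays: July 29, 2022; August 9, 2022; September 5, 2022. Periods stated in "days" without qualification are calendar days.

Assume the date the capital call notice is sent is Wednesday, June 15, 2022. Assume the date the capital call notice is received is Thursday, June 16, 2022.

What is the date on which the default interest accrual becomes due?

Adding 14 calendar days to June 16, 2022 gives June 30, 2022, which is the last day of the funding period.
Adding 25 calendar days to June 30, 2022 gives July 25, 2022, which is the last day of the waiting period.
The date on which the default interest accrual becomes due: counting 15 business days from Monday, July 25, 2022 (Jul 26, Jul 27, Jul 28, Aug 1, …, Aug 15, Aug 16, Aug 17, skipping weekends and the listed holidays on Jul 29, Aug 9) reaches Wednesday, August 17, 2022.

August 17, 2022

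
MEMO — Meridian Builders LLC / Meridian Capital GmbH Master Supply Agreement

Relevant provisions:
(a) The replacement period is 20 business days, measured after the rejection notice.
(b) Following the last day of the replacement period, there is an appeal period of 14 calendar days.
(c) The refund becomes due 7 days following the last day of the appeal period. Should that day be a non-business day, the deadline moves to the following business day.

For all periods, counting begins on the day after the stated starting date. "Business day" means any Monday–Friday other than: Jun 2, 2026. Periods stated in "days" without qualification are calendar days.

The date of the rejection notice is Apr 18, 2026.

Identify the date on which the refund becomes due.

The last day of the replacement period: counting 20 business days from Saturday, Apr 18, 2026 (Apr 20, Apr 21, Apr 22, Apr 23, …, May 13, May 14, May 15, skipping weekends) reaches Friday, May 15, 2026.
The last day of the appeal period: May 15, 2026 + 14 days = May 29, 2026.
The date on which the refund becomes due: May 29, 2026 + 7 days = Jun 5, 2026. Jun 5, 2026 is a Friday and is not a listed holiday, so no roll-forward applies.

Jun 5, 2026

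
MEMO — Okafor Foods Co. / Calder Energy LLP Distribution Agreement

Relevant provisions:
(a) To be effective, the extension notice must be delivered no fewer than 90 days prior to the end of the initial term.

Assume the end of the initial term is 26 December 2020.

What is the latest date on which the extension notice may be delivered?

27 September 2020

Counting back 90 calendar days from 26 December 2020 gives 27 September 2020.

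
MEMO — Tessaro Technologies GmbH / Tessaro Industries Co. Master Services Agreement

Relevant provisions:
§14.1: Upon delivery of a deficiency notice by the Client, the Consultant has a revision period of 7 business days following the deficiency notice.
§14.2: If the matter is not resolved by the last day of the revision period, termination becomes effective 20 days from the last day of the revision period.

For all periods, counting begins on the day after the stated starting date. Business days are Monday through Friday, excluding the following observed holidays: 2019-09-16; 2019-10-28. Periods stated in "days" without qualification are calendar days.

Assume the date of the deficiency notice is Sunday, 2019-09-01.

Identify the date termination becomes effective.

The last day of the revision period: 7 business days after Sunday, 2019-09-01, skipping weekends — Sep 2, Sep 3, Sep 4, Sep 5, Sep 6, Sep 9, Sep 10 — lands on Tuesday, 2019-09-10.
The date termination becomes effective: 2019-09-10 + 20 days = 2019-09-30.

2019-09-30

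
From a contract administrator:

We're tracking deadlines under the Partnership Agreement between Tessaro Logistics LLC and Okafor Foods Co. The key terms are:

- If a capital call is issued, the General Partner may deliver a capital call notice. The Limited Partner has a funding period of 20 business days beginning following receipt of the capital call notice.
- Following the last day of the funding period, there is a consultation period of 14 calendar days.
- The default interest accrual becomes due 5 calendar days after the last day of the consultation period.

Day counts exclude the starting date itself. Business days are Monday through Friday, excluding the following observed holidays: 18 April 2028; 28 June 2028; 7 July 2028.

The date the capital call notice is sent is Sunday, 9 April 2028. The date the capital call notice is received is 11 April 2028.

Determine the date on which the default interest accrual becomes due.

29 May 2028

From Tuesday, 11 April 2028, 20 business days (Apr 12, Apr 13, Apr 14, Apr 17, …, May 8, May 9, May 10, skipping weekends and the listed holiday on Apr 18) brings us to Wednesday, 10 May 2028, which is the last day of the funding period.
The last day of the consultation period: 10 May 2028 + 14 days = 24 May 2028.
Adding 5 calendar days to 24 May 2028 gives 29 May 2028, which is the date on which the default interest accrual becomes due.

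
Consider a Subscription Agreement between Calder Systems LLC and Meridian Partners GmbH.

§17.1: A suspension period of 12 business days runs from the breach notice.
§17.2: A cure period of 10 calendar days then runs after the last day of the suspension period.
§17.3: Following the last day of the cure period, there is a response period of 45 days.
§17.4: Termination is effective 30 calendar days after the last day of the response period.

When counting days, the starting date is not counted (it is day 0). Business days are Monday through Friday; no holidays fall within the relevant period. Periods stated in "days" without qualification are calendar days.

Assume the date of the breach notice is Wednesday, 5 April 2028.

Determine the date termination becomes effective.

From Wednesday, 5 April 2028, 12 business days (Apr 6, Apr 7, Apr 10, Apr 11, …, Apr 19, Apr 20, Apr 21, skipping weekends) brings us to Friday, 21 April 2028, which is the last day of the suspension period.
Adding 10 calendar days to 21 April 2028 gives 1 May 2028, which is the last day of the cure period.
The last day of the response period: 45 calendar days after 1 May 2028 is 15 June 2028.
The date termination becomes effective: 15 June 2028 + 30 days = 15 July 2028.

15 July 2028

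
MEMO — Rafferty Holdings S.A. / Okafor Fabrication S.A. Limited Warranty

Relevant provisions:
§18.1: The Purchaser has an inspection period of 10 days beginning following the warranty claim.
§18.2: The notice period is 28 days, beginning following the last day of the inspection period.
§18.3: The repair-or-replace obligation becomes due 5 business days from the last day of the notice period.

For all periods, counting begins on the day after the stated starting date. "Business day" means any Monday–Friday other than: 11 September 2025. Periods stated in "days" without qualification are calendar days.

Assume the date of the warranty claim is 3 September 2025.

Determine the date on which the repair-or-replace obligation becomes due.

17 October 2025

The last day of the inspection period: 3 September 2025 + 10 days = 13 September 2025.
The last day of the notice period: 28 calendar days after 13 September 2025 is 11 October 2025.
The date on which the repair-or-replace obligation becomes due: 5 business days after Saturday, 11 October 2025, skipping weekends — Oct 13, Oct 14, Oct 15, Oct 16, Oct 17 — lands on Friday, 17 October 2025.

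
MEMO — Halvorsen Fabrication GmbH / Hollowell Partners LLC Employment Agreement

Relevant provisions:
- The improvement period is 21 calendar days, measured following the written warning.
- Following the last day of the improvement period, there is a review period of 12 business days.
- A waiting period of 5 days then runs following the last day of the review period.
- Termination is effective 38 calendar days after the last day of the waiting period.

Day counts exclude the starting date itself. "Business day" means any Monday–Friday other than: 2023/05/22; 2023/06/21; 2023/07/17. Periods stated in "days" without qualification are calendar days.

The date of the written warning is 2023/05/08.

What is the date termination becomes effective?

2023/07/27

The last day of the improvement period: 21 calendar days after 2023/05/08 is 2023/05/29.
The last day of the review period: 12 business days after Monday, 2023/05/29, skipping weekends — May 30, May 31, Jun 1, Jun 2, …, Jun 12, Jun 13, Jun 14 — lands on Wednesday, 2023/06/14.
Adding 5 calendar days to 2023/06/14 gives 2023/06/19, which is the last day of the waiting period.
The date termination becomes effective: 38 calendar days after 2023/06/19 is 2023/07/27.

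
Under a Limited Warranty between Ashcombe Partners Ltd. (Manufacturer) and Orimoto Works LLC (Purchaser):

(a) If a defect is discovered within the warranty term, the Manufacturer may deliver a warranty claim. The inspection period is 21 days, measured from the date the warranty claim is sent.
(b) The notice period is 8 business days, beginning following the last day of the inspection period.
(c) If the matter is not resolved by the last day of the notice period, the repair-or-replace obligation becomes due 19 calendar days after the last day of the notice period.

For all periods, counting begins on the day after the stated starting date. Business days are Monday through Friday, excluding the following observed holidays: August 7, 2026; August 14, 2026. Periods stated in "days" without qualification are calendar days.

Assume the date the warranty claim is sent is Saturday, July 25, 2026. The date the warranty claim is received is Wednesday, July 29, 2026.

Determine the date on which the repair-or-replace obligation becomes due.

Adding 21 calendar days to July 25, 2026 gives August 15, 2026, which is the last day of the inspection period.
The last day of the notice period: 8 business days after Saturday, August 15, 2026, skipping weekends — Aug 17, Aug 18, Aug 19, Aug 20, Aug 21, Aug 24, Aug 25, Aug 26 — lands on Wednesday, August 26, 2026.
Adding 19 calendar days to August 26, 2026 gives September 14, 2026, which is the date on which the repair-or-replace obligation becomes due.

September 14, 2026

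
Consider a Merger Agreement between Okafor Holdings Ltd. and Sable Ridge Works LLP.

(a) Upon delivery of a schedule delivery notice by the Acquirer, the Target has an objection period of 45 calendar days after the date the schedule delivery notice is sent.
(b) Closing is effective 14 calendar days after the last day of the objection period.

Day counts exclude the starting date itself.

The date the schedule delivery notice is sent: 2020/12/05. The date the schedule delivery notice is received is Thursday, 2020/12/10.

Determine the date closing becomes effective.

2021/02/02

Adding 45 calendar days to 2020/12/05 gives 2021/01/19, which is the last day of the objection period.
The date closing becomes effective: 2021/01/19 + 14 days = 2021/02/02.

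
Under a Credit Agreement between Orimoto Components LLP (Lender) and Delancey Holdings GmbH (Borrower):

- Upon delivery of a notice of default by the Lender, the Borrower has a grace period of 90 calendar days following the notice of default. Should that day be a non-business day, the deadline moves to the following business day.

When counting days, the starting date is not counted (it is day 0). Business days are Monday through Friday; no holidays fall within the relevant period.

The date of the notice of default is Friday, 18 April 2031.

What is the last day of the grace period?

Adding 90 calendar days to 18 April 2031 gives 17 July 2031, which is the last day of the grace period. 17 July 2031 is a Thursday, so no roll-forward applies.

17 July 2031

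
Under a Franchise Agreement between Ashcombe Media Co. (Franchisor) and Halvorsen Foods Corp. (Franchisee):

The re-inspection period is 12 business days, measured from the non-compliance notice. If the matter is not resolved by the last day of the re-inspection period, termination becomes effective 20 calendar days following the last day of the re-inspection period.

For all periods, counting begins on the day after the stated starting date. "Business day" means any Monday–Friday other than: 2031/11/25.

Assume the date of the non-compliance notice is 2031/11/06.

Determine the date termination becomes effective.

The last day of the re-inspection period: counting 12 business days from Thursday, 2031/11/06 (Nov 7, Nov 10, Nov 11, Nov 12, …, Nov 20, Nov 21, Nov 24, skipping weekends) reaches Monday, 2031/11/24.
The date termination becomes effective: 20 calendar days after 2031/11/24 is 2031/12/14.

2031/12/14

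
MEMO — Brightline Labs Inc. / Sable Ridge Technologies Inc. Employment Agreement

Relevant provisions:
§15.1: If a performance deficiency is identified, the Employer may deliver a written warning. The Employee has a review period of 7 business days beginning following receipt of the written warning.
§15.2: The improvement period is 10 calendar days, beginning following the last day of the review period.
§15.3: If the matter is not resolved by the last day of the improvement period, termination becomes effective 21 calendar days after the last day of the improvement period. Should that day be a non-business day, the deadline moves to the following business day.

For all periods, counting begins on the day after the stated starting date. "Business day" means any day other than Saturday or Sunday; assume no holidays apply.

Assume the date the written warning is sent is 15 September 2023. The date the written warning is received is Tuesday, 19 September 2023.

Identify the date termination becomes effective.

30 October 2023

The last day of the review period: 7 business days after Tuesday, 19 September 2023, skipping weekends — Sep 20, Sep 21, Sep 22, Sep 25, Sep 26, Sep 27, Sep 28 — lands on Thursday, 28 September 2023.
The last day of the improvement period: 10 calendar days after 28 September 2023 is 8 October 2023.
Adding 21 calendar days to 8 October 2023 gives 29 October 2023, which is the date termination becomes effective. That falls on a Sunday, so it rolls to the next business day, Monday, 30 October 2023.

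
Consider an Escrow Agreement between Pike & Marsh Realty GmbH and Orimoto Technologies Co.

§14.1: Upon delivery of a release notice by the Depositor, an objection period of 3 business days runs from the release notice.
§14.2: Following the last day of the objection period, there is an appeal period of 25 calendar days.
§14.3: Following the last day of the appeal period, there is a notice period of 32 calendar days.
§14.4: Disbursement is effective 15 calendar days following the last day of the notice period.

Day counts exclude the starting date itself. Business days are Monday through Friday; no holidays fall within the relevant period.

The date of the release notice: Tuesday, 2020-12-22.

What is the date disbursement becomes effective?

The last day of the objection period: counting 3 business days from Tuesday, 2020-12-22 (Dec 23, Dec 24, Dec 25, skipping weekends) reaches Friday, 2020-12-25.
The last day of the appeal period: 2020-12-25 + 25 days = 2021-01-19.
The last day of the notice period: 32 calendar days after 2021-01-19 is 2021-02-20.
The date disbursement becomes effective: 15 calendar days after 2021-02-20 is 2021-03-07.

2021-03-07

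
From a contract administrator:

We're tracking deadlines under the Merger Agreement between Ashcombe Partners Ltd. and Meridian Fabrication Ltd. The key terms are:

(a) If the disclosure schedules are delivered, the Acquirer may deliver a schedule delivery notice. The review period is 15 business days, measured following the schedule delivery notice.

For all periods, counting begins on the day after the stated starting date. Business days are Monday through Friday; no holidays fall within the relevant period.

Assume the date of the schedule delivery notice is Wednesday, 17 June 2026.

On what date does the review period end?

8 July 2026

The last day of the review period: counting 15 business days from Wednesday, 17 June 2026 (Jun 18, Jun 19, Jun 22, Jun 23, …, Jul 6, Jul 7, Jul 8, skipping weekends) reaches Wednesday, 8 July 2026.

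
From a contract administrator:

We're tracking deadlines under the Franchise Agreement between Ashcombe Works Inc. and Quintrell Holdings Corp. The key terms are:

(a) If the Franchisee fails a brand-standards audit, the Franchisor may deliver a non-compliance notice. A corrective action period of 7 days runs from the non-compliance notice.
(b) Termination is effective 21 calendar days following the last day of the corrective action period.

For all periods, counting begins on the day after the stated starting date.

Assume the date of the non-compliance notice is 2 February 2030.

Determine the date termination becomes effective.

Adding 7 calendar days to 2 February 2030 gives 9 February 2030, which is the last day of the corrective action period.
The date termination becomes effective: 9 February 2030 + 21 days = 2 March 2030.

2 March 2030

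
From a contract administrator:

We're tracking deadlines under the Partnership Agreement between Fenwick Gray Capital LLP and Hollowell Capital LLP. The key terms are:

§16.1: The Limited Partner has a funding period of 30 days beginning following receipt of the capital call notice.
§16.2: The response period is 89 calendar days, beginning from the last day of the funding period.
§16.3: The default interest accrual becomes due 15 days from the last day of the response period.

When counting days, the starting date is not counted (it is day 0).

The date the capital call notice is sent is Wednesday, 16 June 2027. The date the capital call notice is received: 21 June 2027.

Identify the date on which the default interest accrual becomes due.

Adding 30 calendar days to 21 June 2027 gives 21 July 2027, which is the last day of the funding period.
Adding 89 calendar days to 21 July 2027 gives 18 October 2027, which is the last day of the response period.
Adding 15 calendar days to 18 October 2027 gives 2 November 2027, which is the date on which the default interest accrual becomes due.

2 November 2027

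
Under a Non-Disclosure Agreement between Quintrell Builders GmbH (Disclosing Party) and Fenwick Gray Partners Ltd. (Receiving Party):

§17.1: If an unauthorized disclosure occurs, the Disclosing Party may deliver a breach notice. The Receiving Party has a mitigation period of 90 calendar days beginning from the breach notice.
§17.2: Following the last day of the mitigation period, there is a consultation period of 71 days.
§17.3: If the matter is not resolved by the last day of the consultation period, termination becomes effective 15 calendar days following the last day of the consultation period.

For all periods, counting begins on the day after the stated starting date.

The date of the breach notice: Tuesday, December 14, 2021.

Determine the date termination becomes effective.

Adding 90 calendar days to December 14, 2021 gives March 14, 2022, which is the last day of the mitigation period.
Adding 71 calendar days to March 14, 2022 gives May 24, 2022, which is the last day of the consultation period.
Adding 15 calendar days to May 24, 2022 gives June 8, 2022, which is the date termination becomes effective.

June 8, 2022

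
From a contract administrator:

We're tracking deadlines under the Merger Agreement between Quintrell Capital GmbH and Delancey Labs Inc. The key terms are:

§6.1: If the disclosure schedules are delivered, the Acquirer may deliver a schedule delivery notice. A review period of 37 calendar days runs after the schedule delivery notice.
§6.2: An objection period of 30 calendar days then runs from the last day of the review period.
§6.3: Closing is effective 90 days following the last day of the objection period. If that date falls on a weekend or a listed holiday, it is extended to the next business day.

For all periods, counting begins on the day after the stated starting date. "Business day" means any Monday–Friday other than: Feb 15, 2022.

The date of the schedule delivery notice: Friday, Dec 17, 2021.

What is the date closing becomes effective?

The last day of the review period: 37 calendar days after Dec 17, 2021 is Jan 23, 2022.
The last day of the objection period: 30 calendar days after Jan 23, 2022 is Feb 22, 2022.
The date closing becomes effective: 90 calendar days after Feb 22, 2022 is May 23, 2022. May 23, 2022 is a Monday and is not a listed holiday, so no roll-forward applies.

May 23, 2022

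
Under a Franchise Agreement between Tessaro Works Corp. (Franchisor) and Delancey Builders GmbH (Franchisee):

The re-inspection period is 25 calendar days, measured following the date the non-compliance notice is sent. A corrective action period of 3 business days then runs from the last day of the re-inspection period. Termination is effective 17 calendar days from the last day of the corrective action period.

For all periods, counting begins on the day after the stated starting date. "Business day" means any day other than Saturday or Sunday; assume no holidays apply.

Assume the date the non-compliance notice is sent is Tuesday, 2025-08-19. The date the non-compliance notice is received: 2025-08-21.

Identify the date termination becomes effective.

2025-10-04

The last day of the re-inspection period: 25 calendar days after 2025-08-19 is 2025-09-13.
The last day of the corrective action period: 3 business days after Saturday, 2025-09-13, skipping weekends — Sep 15, Sep 16, Sep 17 — lands on Wednesday, 2025-09-17.
Adding 17 calendar days to 2025-09-17 gives 2025-10-04, which is the date termination becomes effective.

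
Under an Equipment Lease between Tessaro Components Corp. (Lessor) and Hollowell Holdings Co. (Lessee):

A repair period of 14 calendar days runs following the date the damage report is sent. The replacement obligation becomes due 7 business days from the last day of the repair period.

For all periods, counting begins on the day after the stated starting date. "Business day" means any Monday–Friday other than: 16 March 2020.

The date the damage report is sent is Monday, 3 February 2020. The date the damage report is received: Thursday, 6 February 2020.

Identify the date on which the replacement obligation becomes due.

The last day of the repair period: 3 February 2020 + 14 days = 17 February 2020.
From Monday, 17 February 2020, 7 business days (Feb 18, Feb 19, Feb 20, Feb 21, Feb 24, Feb 25, Feb 26, skipping weekends) brings us to Wednesday, 26 February 2020, which is the date on which the replacement obligation becomes due.

26 February 2020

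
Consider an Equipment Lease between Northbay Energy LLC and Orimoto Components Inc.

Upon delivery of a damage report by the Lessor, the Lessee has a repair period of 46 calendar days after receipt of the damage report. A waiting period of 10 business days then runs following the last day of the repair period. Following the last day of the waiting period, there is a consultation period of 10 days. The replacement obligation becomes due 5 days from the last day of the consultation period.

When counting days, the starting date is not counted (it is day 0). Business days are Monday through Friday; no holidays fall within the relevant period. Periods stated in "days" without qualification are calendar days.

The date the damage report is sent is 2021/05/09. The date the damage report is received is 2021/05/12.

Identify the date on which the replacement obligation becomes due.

The last day of the repair period: 46 calendar days after 2021/05/12 is 2021/06/27.
From Sunday, 2021/06/27, 10 business days (Jun 28, Jun 29, Jun 30, Jul 1, Jul 2, Jul 5, Jul 6, Jul 7, Jul 8, Jul 9, skipping weekends) brings us to Friday, 2021/07/09, which is the last day of the waiting period.
The last day of the consultation period: 10 calendar days after 2021/07/09 is 2021/07/19.
Adding 5 calendar days to 2021/07/19 gives 2021/07/24, which is the date on which the replacement obligation becomes due.

2021/07/24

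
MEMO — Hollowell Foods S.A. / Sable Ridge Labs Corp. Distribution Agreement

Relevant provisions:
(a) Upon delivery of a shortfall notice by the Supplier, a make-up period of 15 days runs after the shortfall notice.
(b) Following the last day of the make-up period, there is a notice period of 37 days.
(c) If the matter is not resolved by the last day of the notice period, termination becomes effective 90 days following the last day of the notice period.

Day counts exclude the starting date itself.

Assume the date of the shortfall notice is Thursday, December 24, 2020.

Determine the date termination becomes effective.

The last day of the make-up period: December 24, 2020 + 15 days = January 8, 2021.
Adding 37 calendar days to January 8, 2021 gives February 14, 2021, which is the last day of the notice period.
The date termination becomes effective: 90 calendar days after February 14, 2021 is May 15, 2021.

May 15, 2021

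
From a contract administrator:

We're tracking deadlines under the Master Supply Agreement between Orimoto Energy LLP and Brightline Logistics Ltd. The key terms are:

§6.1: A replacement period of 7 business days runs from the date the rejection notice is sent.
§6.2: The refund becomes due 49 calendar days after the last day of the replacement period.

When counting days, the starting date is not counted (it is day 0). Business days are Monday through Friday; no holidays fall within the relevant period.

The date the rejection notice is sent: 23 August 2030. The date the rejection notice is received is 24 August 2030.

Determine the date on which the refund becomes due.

22 October 2030

From Friday, 23 August 2030, 7 business days (Aug 26, Aug 27, Aug 28, Aug 29, Aug 30, Sep 2, Sep 3, skipping weekends) brings us to Tuesday, 3 September 2030, which is the last day of the replacement period.
Adding 49 calendar days to 3 September 2030 gives 22 October 2030, which is the date on which the refund becomes due.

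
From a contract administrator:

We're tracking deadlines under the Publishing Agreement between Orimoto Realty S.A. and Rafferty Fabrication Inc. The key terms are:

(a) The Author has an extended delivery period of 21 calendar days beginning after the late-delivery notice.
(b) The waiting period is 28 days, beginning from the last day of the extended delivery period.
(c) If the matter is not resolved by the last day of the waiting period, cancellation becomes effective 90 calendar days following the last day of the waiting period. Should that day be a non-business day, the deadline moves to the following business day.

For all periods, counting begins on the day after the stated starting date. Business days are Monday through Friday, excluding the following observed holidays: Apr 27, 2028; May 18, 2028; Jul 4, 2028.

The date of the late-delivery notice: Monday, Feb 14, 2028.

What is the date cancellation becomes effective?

Jul 3, 2028

Adding 21 calendar days to Feb 14, 2028 gives Mar 6, 2028, which is the last day of the extended delivery period.
The last day of the waiting period: Mar 6, 2028 + 28 days = Apr 3, 2028.
The date cancellation becomes effective: Apr 3, 2028 + 90 days = Jul 2, 2028. That falls on a Sunday, so it rolls to the next business day, Monday, Jul 3, 2028.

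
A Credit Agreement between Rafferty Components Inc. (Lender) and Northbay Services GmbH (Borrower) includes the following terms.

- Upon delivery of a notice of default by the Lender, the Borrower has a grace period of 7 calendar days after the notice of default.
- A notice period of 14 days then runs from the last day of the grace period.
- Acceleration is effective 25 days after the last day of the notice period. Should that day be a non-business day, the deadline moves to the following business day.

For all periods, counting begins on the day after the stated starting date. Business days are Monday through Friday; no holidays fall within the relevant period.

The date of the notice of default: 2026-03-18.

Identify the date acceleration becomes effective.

The last day of the grace period: 2026-03-18 + 7 days = 2026-03-25.
The last day of the notice period: 2026-03-25 + 14 days = 2026-04-08.
The date acceleration becomes effective: 2026-04-08 + 25 days = 2026-05-03. That falls on a Sunday, so it rolls to the next business day, Monday, 2026-05-04.

2026-05-04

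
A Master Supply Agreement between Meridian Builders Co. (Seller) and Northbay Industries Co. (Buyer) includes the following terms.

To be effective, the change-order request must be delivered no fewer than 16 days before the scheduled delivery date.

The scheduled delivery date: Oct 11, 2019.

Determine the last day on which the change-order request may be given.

Counting back 16 calendar days from Oct 11, 2019 gives Sep 25, 2019.

Sep 25, 2019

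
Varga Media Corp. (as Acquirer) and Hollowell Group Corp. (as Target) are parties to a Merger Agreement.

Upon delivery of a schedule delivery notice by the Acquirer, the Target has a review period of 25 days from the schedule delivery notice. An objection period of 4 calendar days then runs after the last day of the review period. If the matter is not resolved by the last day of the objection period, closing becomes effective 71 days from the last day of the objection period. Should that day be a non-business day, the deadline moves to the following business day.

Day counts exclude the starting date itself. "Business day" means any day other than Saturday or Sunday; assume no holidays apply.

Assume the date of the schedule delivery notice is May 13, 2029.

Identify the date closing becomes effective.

Adding 25 calendar days to May 13, 2029 gives June 7, 2029, which is the last day of the review period.
The last day of the objection period: June 7, 2029 + 4 days = June 11, 2029.
The date closing becomes effective: June 11, 2029 + 71 days = August 21, 2029. August 21, 2029 is a Tuesday, so no roll-forward applies.

August 21, 2029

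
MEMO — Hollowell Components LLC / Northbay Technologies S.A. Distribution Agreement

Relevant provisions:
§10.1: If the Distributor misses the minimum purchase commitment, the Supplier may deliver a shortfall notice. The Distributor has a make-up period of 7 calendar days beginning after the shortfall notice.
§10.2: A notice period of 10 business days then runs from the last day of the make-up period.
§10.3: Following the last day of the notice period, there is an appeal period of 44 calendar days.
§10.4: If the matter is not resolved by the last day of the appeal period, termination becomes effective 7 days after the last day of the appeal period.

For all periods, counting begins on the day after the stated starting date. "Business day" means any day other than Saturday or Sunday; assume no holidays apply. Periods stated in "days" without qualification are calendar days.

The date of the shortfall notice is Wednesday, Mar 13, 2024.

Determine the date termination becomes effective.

The last day of the make-up period: Mar 13, 2024 + 7 days = Mar 20, 2024.
The last day of the notice period: 10 business days after Wednesday, Mar 20, 2024, skipping weekends — Mar 21, Mar 22, Mar 25, Mar 26, Mar 27, Mar 28, Mar 29, Apr 1, Apr 2, Apr 3 — lands on Wednesday, Apr 3, 2024.
Adding 44 calendar days to Apr 3, 2024 gives May 17, 2024, which is the last day of the appeal period.
The date termination becomes effective: 7 calendar days after May 17, 2024 is May 24, 2024.

May 24, 2024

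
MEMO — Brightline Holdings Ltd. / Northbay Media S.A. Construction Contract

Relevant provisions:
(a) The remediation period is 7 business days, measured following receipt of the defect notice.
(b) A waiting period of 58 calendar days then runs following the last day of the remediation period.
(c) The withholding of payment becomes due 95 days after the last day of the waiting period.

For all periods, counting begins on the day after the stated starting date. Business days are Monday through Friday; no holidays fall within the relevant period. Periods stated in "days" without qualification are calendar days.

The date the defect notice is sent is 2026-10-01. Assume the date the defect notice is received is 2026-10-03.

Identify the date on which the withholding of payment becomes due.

2027-03-15

From Saturday, 2026-10-03, 7 business days (Oct 5, Oct 6, Oct 7, Oct 8, Oct 9, Oct 12, Oct 13, skipping weekends) brings us to Tuesday, 2026-10-13, which is the last day of the remediation period.
Adding 58 calendar days to 2026-10-13 gives 2026-12-10, which is the last day of the waiting period.
The date on which the withholding of payment becomes due: 2026-12-10 + 95 days = 2027-03-15.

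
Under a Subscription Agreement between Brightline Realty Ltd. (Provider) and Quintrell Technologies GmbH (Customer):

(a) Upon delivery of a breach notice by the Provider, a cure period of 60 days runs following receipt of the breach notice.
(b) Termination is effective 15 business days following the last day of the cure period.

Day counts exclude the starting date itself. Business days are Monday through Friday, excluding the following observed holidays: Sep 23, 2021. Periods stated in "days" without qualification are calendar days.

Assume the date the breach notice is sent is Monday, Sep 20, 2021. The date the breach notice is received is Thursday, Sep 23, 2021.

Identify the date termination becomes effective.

Dec 13, 2021

Adding 60 calendar days to Sep 23, 2021 gives Nov 22, 2021, which is the last day of the cure period.
The date termination becomes effective: counting 15 business days from Monday, Nov 22, 2021 (Nov 23, Nov 24, Nov 25, Nov 26, …, Dec 9, Dec 10, Dec 13, skipping weekends) reaches Monday, Dec 13, 2021.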